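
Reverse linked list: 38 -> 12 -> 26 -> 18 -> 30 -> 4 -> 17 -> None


Step 1: curr=38, set curr.next=prev(None) | reversed so far: 38
Step 2: curr=12, set curr.next=prev(38) | reversed so far: 12 -> 38
Step 3: curr=26, set curr.next=prev(12) | reversed so far: 26 -> 12 -> 38
Step 4: curr=18, set curr.next=prev(26) | reversed so far: 18 -> 26 -> 12 -> 38
Step 5: curr=30, set curr.next=prev(18) | reversed so far: 30 -> 18 -> 26 -> 12 -> 38
Step 6: curr=4, set curr.next=prev(30) | reversed so far: 4 -> 30 -> 18 -> 26 -> 12 -> 38
Step 7: curr=17, set curr.next=prev(4) | reversed so far: 17 -> 4 -> 30 -> 18 -> 26 -> 12 -> 38

17 -> 4 -> 30 -> 18 -> 26 -> 12 -> 38 -> None


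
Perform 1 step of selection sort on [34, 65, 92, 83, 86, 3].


Initial: [34, 65, 92, 83, 86, 3]
Step 1: min=3 at 5
  Swap: [3, 65, 92, 83, 86, 34]

After 1 step: [3, 65, 92, 83, 86, 34]


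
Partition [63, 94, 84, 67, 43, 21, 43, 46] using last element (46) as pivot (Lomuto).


Pivot: 46
  43 <= 46: swap -> [43, 94, 84, 67, 63, 21, 43, 46]
  21 <= 46: swap -> [43, 21, 84, 67, 63, 94, 43, 46]
  43 <= 46: swap -> [43, 21, 43, 67, 63, 94, 84, 46]
Place pivot at 3: [43, 21, 43, 46, 63, 94, 84, 67]

Partitioned: [43, 21, 43, 46, 63, 94, 84, 67]


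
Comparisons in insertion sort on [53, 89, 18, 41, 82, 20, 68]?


Algorithm: insertion sort
Input: [53, 89, 18, 41, 82, 20, 68]
Sorted: [18, 20, 41, 53, 68, 82, 89]

16


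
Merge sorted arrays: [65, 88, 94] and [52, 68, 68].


Take 52 from B
Take 65 from A
Take 68 from B
Take 68 from B

Merged: [52, 65, 68, 68, 88, 94]


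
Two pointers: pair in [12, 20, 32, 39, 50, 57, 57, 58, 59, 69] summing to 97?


lo=0(12)+hi=9(69)=81
lo=1(20)+hi=9(69)=89
lo=2(32)+hi=9(69)=101
lo=2(32)+hi=8(59)=91
lo=3(39)+hi=8(59)=98
lo=3(39)+hi=7(58)=97

Yes: 39+58=97


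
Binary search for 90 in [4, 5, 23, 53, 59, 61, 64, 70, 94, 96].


Step 1: lo=0, hi=9, mid=4, val=59
Step 2: lo=5, hi=9, mid=7, val=70
Step 3: lo=8, hi=9, mid=8, val=94

Not found


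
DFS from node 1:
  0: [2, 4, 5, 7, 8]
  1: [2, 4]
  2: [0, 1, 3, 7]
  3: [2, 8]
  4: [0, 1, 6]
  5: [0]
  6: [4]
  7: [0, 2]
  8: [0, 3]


Visit 1, push [4, 2]
Visit 2, push [7, 3, 0]
Visit 0, push [8, 7, 5, 4]
Visit 4, push [6]
Visit 6, push []
Visit 5, push []
Visit 7, push []
Visit 8, push [3]
Visit 3, push []

DFS order: [1, 2, 0, 4, 6, 5, 7, 8, 3]


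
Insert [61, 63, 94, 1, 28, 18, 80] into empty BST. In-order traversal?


Insert 61: root
Insert 63: R from 61
Insert 94: R from 61 -> R from 63
Insert 1: L from 61
Insert 28: L from 61 -> R from 1
Insert 18: L from 61 -> R from 1 -> L from 28
Insert 80: R from 61 -> R from 63 -> L from 94

In-order: [1, 18, 28, 61, 63, 80, 94]


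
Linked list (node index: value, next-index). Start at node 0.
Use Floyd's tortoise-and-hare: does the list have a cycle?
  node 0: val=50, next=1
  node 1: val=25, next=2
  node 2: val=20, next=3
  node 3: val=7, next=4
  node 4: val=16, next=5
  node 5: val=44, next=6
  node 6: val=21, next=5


Floyd's tortoise (slow, +1) and hare (fast, +2):
  init: slow=0, fast=0
  step 1: slow=1, fast=2
  step 2: slow=2, fast=4
  step 3: slow=3, fast=6
  step 4: slow=4, fast=6
  step 5: slow=5, fast=6
  step 6: slow=6, fast=6
  slow == fast at node 6: cycle detected

Cycle: yes


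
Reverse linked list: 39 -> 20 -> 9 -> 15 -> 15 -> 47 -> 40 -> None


Step 1: curr=39, set curr.next=prev(None) | reversed so far: 39
Step 2: curr=20, set curr.next=prev(39) | reversed so far: 20 -> 39
Step 3: curr=9, set curr.next=prev(20) | reversed so far: 9 -> 20 -> 39
Step 4: curr=15, set curr.next=prev(9) | reversed so far: 15 -> 9 -> 20 -> 39
Step 5: curr=15, set curr.next=prev(15) | reversed so far: 15 -> 15 -> 9 -> 20 -> 39
Step 6: curr=47, set curr.next=prev(15) | reversed so far: 47 -> 15 -> 15 -> 9 -> 20 -> 39
Step 7: curr=40, set curr.next=prev(47) | reversed so far: 40 -> 47 -> 15 -> 15 -> 9 -> 20 -> 39

40 -> 47 -> 15 -> 15 -> 9 -> 20 -> 39 -> None


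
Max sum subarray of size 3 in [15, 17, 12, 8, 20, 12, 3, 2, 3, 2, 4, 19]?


[0:3]: 44
[1:4]: 37
[2:5]: 40
[3:6]: 40
[4:7]: 35
[5:8]: 17
[6:9]: 8
[7:10]: 7
[8:11]: 9
[9:12]: 25

Max: 44 at [0:3]


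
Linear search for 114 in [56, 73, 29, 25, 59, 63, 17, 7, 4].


i=0: 56!=114
i=1: 73!=114
i=2: 29!=114
i=3: 25!=114
i=4: 59!=114
i=5: 63!=114
i=6: 17!=114
i=7: 7!=114
i=8: 4!=114

Not found, 9 comps


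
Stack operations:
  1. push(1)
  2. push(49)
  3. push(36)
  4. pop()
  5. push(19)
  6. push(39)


push(1) -> [1]
push(49) -> [1, 49]
push(36) -> [1, 49, 36]
pop()->36, [1, 49]
push(19) -> [1, 49, 19]
push(39) -> [1, 49, 19, 39]

Final stack: [1, 49, 19, 39]


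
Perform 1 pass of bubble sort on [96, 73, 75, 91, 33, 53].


Initial: [96, 73, 75, 91, 33, 53]
Pass 1: [73, 75, 91, 33, 53, 96] (5 swaps)

After 1 pass: [73, 75, 91, 33, 53, 96]


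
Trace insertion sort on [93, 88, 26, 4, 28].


Initial: [93, 88, 26, 4, 28]
Insert 88: [88, 93, 26, 4, 28]
Insert 26: [26, 88, 93, 4, 28]
Insert 4: [4, 26, 88, 93, 28]
Insert 28: [4, 26, 28, 88, 93]

Sorted: [4, 26, 28, 88, 93]


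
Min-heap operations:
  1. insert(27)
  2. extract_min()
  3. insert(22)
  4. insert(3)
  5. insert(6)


insert(27) -> [27]
extract_min()->27, []
insert(22) -> [22]
insert(3) -> [3, 22]
insert(6) -> [3, 22, 6]

Final heap: [3, 22, 6]


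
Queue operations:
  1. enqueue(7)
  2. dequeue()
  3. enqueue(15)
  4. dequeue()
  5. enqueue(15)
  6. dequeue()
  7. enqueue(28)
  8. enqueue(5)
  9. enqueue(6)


enqueue(7) -> [7]
dequeue()->7, []
enqueue(15) -> [15]
dequeue()->15, []
enqueue(15) -> [15]
dequeue()->15, []
enqueue(28) -> [28]
enqueue(5) -> [28, 5]
enqueue(6) -> [28, 5, 6]

Final queue: [28, 5, 6]


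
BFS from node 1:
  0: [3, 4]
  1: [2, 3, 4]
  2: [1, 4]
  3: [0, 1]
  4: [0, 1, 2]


Visit 1, enqueue [2, 3, 4]
Visit 2, enqueue []
Visit 3, enqueue [0]
Visit 4, enqueue []
Visit 0, enqueue []

BFS order: [1, 2, 3, 4, 0]


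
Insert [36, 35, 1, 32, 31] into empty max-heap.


Insert 36: [36]
Insert 35: [36, 35]
Insert 1: [36, 35, 1]
Insert 32: [36, 35, 1, 32]
Insert 31: [36, 35, 1, 32, 31]

Final heap: [36, 35, 1, 32, 31]


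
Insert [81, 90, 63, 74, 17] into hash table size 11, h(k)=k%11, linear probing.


Insert 81: h=4 -> slot 4
Insert 90: h=2 -> slot 2
Insert 63: h=8 -> slot 8
Insert 74: h=8, 1 probes -> slot 9
Insert 17: h=6 -> slot 6

Table: [None, None, 90, None, 81, None, 17, None, 63, 74, None]


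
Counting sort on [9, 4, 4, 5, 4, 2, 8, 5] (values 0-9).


Input: [9, 4, 4, 5, 4, 2, 8, 5]
Counts: [0, 0, 1, 0, 3, 2, 0, 0, 1, 1]

Sorted: [2, 4, 4, 4, 5, 5, 8, 9]


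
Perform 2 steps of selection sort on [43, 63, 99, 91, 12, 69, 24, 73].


Initial: [43, 63, 99, 91, 12, 69, 24, 73]
Step 1: min=12 at 4
  Swap: [12, 63, 99, 91, 43, 69, 24, 73]
Step 2: min=24 at 6
  Swap: [12, 24, 99, 91, 43, 69, 63, 73]

After 2 steps: [12, 24, 99, 91, 43, 69, 63, 73]


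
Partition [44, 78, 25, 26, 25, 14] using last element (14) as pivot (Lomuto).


Pivot: 14
Place pivot at 0: [14, 78, 25, 26, 25, 44]

Partitioned: [14, 78, 25, 26, 25, 44]


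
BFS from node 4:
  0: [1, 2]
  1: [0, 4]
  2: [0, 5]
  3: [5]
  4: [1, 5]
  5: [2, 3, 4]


Visit 4, enqueue [1, 5]
Visit 1, enqueue [0]
Visit 5, enqueue [2, 3]
Visit 0, enqueue []
Visit 2, enqueue []
Visit 3, enqueue []

BFS order: [4, 1, 5, 0, 2, 3]


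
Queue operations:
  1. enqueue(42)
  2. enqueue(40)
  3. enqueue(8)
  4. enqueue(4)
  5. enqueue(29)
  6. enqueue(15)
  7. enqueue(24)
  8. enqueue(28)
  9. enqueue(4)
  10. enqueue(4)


enqueue(42) -> [42]
enqueue(40) -> [42, 40]
enqueue(8) -> [42, 40, 8]
enqueue(4) -> [42, 40, 8, 4]
enqueue(29) -> [42, 40, 8, 4, 29]
enqueue(15) -> [42, 40, 8, 4, 29, 15]
enqueue(24) -> [42, 40, 8, 4, 29, 15, 24]
enqueue(28) -> [42, 40, 8, 4, 29, 15, 24, 28]
enqueue(4) -> [42, 40, 8, 4, 29, 15, 24, 28, 4]
enqueue(4) -> [42, 40, 8, 4, 29, 15, 24, 28, 4, 4]

Final queue: [42, 40, 8, 4, 29, 15, 24, 28, 4, 4]


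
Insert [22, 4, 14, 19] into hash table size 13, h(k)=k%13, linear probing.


Insert 22: h=9 -> slot 9
Insert 4: h=4 -> slot 4
Insert 14: h=1 -> slot 1
Insert 19: h=6 -> slot 6

Table: [None, 14, None, None, 4, None, 19, None, None, 22, None, None, None]


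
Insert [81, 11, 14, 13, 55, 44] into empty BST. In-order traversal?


Insert 81: root
Insert 11: L from 81
Insert 14: L from 81 -> R from 11
Insert 13: L from 81 -> R from 11 -> L from 14
Insert 55: L from 81 -> R from 11 -> R from 14
Insert 44: L from 81 -> R from 11 -> R from 14 -> L from 55

In-order: [11, 13, 14, 44, 55, 81]


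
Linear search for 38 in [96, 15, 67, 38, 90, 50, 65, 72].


i=0: 96!=38
i=1: 15!=38
i=2: 67!=38
i=3: 38==38 found!

Found at 3, 4 comps


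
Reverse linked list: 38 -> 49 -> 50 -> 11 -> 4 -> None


Step 1: curr=38, set curr.next=prev(None) | reversed so far: 38
Step 2: curr=49, set curr.next=prev(38) | reversed so far: 49 -> 38
Step 3: curr=50, set curr.next=prev(49) | reversed so far: 50 -> 49 -> 38
Step 4: curr=11, set curr.next=prev(50) | reversed so far: 11 -> 50 -> 49 -> 38
Step 5: curr=4, set curr.next=prev(11) | reversed so far: 4 -> 11 -> 50 -> 49 -> 38

4 -> 11 -> 50 -> 49 -> 38 -> None


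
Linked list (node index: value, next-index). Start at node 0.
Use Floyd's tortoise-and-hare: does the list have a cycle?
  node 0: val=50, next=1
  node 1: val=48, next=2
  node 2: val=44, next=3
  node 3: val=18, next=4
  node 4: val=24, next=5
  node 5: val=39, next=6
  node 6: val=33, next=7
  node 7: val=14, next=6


Floyd's tortoise (slow, +1) and hare (fast, +2):
  init: slow=0, fast=0
  step 1: slow=1, fast=2
  step 2: slow=2, fast=4
  step 3: slow=3, fast=6
  step 4: slow=4, fast=6
  step 5: slow=5, fast=6
  step 6: slow=6, fast=6
  slow == fast at node 6: cycle detected

Cycle: yes


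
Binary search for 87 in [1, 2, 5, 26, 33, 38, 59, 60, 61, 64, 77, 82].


Step 1: lo=0, hi=11, mid=5, val=38
Step 2: lo=6, hi=11, mid=8, val=61
Step 3: lo=9, hi=11, mid=10, val=77
Step 4: lo=11, hi=11, mid=11, val=82

Not found


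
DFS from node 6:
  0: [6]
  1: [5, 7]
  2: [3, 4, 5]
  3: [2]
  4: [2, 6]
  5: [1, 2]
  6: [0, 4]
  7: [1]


Visit 6, push [4, 0]
Visit 0, push []
Visit 4, push [2]
Visit 2, push [5, 3]
Visit 3, push []
Visit 5, push [1]
Visit 1, push [7]
Visit 7, push []

DFS order: [6, 0, 4, 2, 3, 5, 1, 7]


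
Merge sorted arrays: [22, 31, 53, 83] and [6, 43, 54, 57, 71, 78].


Take 6 from B
Take 22 from A
Take 31 from A
Take 43 from B
Take 53 from A
Take 54 from B
Take 57 from B
Take 71 from B
Take 78 from B

Merged: [6, 22, 31, 43, 53, 54, 57, 71, 78, 83]


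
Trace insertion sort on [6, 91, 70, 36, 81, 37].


Initial: [6, 91, 70, 36, 81, 37]
Insert 91: [6, 91, 70, 36, 81, 37]
Insert 70: [6, 70, 91, 36, 81, 37]
Insert 36: [6, 36, 70, 91, 81, 37]
Insert 81: [6, 36, 70, 81, 91, 37]
Insert 37: [6, 36, 37, 70, 81, 91]

Sorted: [6, 36, 37, 70, 81, 91]


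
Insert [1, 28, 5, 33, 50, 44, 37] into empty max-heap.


Insert 1: [1]
Insert 28: [28, 1]
Insert 5: [28, 1, 5]
Insert 33: [33, 28, 5, 1]
Insert 50: [50, 33, 5, 1, 28]
Insert 44: [50, 33, 44, 1, 28, 5]
Insert 37: [50, 33, 44, 1, 28, 5, 37]

Final heap: [50, 33, 44, 1, 28, 5, 37]


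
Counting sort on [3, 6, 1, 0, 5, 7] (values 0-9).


Input: [3, 6, 1, 0, 5, 7]
Counts: [1, 1, 0, 1, 0, 1, 1, 1, 0, 0]

Sorted: [0, 1, 3, 5, 6, 7]


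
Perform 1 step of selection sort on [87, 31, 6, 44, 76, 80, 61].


Initial: [87, 31, 6, 44, 76, 80, 61]
Step 1: min=6 at 2
  Swap: [6, 31, 87, 44, 76, 80, 61]

After 1 step: [6, 31, 87, 44, 76, 80, 61]


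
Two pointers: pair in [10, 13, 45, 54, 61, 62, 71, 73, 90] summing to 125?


lo=0(10)+hi=8(90)=100
lo=1(13)+hi=8(90)=103
lo=2(45)+hi=8(90)=135
lo=2(45)+hi=7(73)=118
lo=3(54)+hi=7(73)=127
lo=3(54)+hi=6(71)=125

Yes: 54+71=125


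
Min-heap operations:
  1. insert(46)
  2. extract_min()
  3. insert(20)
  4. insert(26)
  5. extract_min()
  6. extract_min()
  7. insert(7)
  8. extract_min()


insert(46) -> [46]
extract_min()->46, []
insert(20) -> [20]
insert(26) -> [20, 26]
extract_min()->20, [26]
extract_min()->26, []
insert(7) -> [7]
extract_min()->7, []

Final heap: []


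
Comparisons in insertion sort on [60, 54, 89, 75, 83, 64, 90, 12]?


Algorithm: insertion sort
Input: [60, 54, 89, 75, 83, 64, 90, 12]
Sorted: [12, 54, 60, 64, 75, 83, 89, 90]

18


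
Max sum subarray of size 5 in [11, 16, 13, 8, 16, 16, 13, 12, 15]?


[0:5]: 64
[1:6]: 69
[2:7]: 66
[3:8]: 65
[4:9]: 72

Max: 72 at [4:9]


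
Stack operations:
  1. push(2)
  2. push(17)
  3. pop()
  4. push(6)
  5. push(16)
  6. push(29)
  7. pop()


push(2) -> [2]
push(17) -> [2, 17]
pop()->17, [2]
push(6) -> [2, 6]
push(16) -> [2, 6, 16]
push(29) -> [2, 6, 16, 29]
pop()->29, [2, 6, 16]

Final stack: [2, 6, 16]


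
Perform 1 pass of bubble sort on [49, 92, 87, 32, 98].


Initial: [49, 92, 87, 32, 98]
Pass 1: [49, 87, 32, 92, 98] (2 swaps)

After 1 pass: [49, 87, 32, 92, 98]


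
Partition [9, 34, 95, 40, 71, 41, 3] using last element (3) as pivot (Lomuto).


Pivot: 3
Place pivot at 0: [3, 34, 95, 40, 71, 41, 9]

Partitioned: [3, 34, 95, 40, 71, 41, 9]


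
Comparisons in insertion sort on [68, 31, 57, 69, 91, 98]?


Algorithm: insertion sort
Input: [68, 31, 57, 69, 91, 98]
Sorted: [31, 57, 68, 69, 91, 98]

6


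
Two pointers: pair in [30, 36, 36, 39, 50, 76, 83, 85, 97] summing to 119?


lo=0(30)+hi=8(97)=127
lo=0(30)+hi=7(85)=115
lo=1(36)+hi=7(85)=121
lo=1(36)+hi=6(83)=119

Yes: 36+83=119


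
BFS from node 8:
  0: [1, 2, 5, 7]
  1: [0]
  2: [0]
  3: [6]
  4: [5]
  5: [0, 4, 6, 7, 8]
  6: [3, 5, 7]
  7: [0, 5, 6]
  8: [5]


Visit 8, enqueue [5]
Visit 5, enqueue [0, 4, 6, 7]
Visit 0, enqueue [1, 2]
Visit 4, enqueue []
Visit 6, enqueue [3]
Visit 7, enqueue []
Visit 1, enqueue []
Visit 2, enqueue []
Visit 3, enqueue []

BFS order: [8, 5, 0, 4, 6, 7, 1, 2, 3]


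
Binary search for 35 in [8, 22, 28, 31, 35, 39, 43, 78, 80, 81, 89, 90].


Step 1: lo=0, hi=11, mid=5, val=39
Step 2: lo=0, hi=4, mid=2, val=28
Step 3: lo=3, hi=4, mid=3, val=31
Step 4: lo=4, hi=4, mid=4, val=35

Found at index 4


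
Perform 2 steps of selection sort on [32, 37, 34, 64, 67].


Initial: [32, 37, 34, 64, 67]
Step 1: min=32 at 0
  Swap: [32, 37, 34, 64, 67]
Step 2: min=34 at 2
  Swap: [32, 34, 37, 64, 67]

After 2 steps: [32, 34, 37, 64, 67]


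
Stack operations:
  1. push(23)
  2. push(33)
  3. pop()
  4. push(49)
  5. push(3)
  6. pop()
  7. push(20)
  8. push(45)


push(23) -> [23]
push(33) -> [23, 33]
pop()->33, [23]
push(49) -> [23, 49]
push(3) -> [23, 49, 3]
pop()->3, [23, 49]
push(20) -> [23, 49, 20]
push(45) -> [23, 49, 20, 45]

Final stack: [23, 49, 20, 45]


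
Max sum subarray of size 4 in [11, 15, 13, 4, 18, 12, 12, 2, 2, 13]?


[0:4]: 43
[1:5]: 50
[2:6]: 47
[3:7]: 46
[4:8]: 44
[5:9]: 28
[6:10]: 29

Max: 50 at [1:5]


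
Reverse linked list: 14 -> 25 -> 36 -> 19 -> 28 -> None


Step 1: curr=14, set curr.next=prev(None) | reversed so far: 14
Step 2: curr=25, set curr.next=prev(14) | reversed so far: 25 -> 14
Step 3: curr=36, set curr.next=prev(25) | reversed so far: 36 -> 25 -> 14
Step 4: curr=19, set curr.next=prev(36) | reversed so far: 19 -> 36 -> 25 -> 14
Step 5: curr=28, set curr.next=prev(19) | reversed so far: 28 -> 19 -> 36 -> 25 -> 14

28 -> 19 -> 36 -> 25 -> 14 -> None


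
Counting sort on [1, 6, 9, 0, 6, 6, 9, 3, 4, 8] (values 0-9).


Input: [1, 6, 9, 0, 6, 6, 9, 3, 4, 8]
Counts: [1, 1, 0, 1, 1, 0, 3, 0, 1, 2]

Sorted: [0, 1, 3, 4, 6, 6, 6, 8, 9, 9]


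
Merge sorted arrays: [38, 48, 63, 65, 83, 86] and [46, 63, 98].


Take 38 from A
Take 46 from B
Take 48 from A
Take 63 from A
Take 63 from B
Take 65 from A
Take 83 from A
Take 86 from A

Merged: [38, 46, 48, 63, 63, 65, 83, 86, 98]


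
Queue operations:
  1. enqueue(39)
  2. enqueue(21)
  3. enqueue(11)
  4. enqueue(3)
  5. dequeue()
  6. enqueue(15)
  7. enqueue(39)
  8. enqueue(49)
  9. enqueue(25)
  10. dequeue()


enqueue(39) -> [39]
enqueue(21) -> [39, 21]
enqueue(11) -> [39, 21, 11]
enqueue(3) -> [39, 21, 11, 3]
dequeue()->39, [21, 11, 3]
enqueue(15) -> [21, 11, 3, 15]
enqueue(39) -> [21, 11, 3, 15, 39]
enqueue(49) -> [21, 11, 3, 15, 39, 49]
enqueue(25) -> [21, 11, 3, 15, 39, 49, 25]
dequeue()->21, [11, 3, 15, 39, 49, 25]

Final queue: [11, 3, 15, 39, 49, 25]


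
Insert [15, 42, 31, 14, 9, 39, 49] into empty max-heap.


Insert 15: [15]
Insert 42: [42, 15]
Insert 31: [42, 15, 31]
Insert 14: [42, 15, 31, 14]
Insert 9: [42, 15, 31, 14, 9]
Insert 39: [42, 15, 39, 14, 9, 31]
Insert 49: [49, 15, 42, 14, 9, 31, 39]

Final heap: [49, 15, 42, 14, 9, 31, 39]


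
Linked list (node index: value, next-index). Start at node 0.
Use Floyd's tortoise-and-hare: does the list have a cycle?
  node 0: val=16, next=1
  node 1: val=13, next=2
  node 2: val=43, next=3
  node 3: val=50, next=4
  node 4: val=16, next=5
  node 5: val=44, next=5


Floyd's tortoise (slow, +1) and hare (fast, +2):
  init: slow=0, fast=0
  step 1: slow=1, fast=2
  step 2: slow=2, fast=4
  step 3: slow=3, fast=5
  step 4: slow=4, fast=5
  step 5: slow=5, fast=5
  slow == fast at node 5: cycle detected

Cycle: yes


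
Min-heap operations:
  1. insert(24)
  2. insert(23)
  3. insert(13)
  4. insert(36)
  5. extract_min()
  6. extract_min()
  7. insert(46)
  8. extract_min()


insert(24) -> [24]
insert(23) -> [23, 24]
insert(13) -> [13, 24, 23]
insert(36) -> [13, 24, 23, 36]
extract_min()->13, [23, 24, 36]
extract_min()->23, [24, 36]
insert(46) -> [24, 36, 46]
extract_min()->24, [36, 46]

Final heap: [36, 46]


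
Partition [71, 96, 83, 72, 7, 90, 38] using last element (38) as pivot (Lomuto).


Pivot: 38
  7 <= 38: swap -> [7, 96, 83, 72, 71, 90, 38]
Place pivot at 1: [7, 38, 83, 72, 71, 90, 96]

Partitioned: [7, 38, 83, 72, 71, 90, 96]


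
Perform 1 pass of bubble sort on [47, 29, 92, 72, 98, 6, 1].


Initial: [47, 29, 92, 72, 98, 6, 1]
Pass 1: [29, 47, 72, 92, 6, 1, 98] (4 swaps)

After 1 pass: [29, 47, 72, 92, 6, 1, 98]


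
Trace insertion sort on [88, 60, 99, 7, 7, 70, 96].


Initial: [88, 60, 99, 7, 7, 70, 96]
Insert 60: [60, 88, 99, 7, 7, 70, 96]
Insert 99: [60, 88, 99, 7, 7, 70, 96]
Insert 7: [7, 60, 88, 99, 7, 70, 96]
Insert 7: [7, 7, 60, 88, 99, 70, 96]
Insert 70: [7, 7, 60, 70, 88, 99, 96]
Insert 96: [7, 7, 60, 70, 88, 96, 99]

Sorted: [7, 7, 60, 70, 88, 96, 99]


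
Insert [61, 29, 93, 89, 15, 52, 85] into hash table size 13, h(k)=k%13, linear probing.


Insert 61: h=9 -> slot 9
Insert 29: h=3 -> slot 3
Insert 93: h=2 -> slot 2
Insert 89: h=11 -> slot 11
Insert 15: h=2, 2 probes -> slot 4
Insert 52: h=0 -> slot 0
Insert 85: h=7 -> slot 7

Table: [52, None, 93, 29, 15, None, None, 85, None, 61, None, 89, None]


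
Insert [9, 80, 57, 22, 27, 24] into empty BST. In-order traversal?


Insert 9: root
Insert 80: R from 9
Insert 57: R from 9 -> L from 80
Insert 22: R from 9 -> L from 80 -> L from 57
Insert 27: R from 9 -> L from 80 -> L from 57 -> R from 22
Insert 24: R from 9 -> L from 80 -> L from 57 -> R from 22 -> L from 27

In-order: [9, 22, 24, 27, 57, 80]


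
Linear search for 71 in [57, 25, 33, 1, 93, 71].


i=0: 57!=71
i=1: 25!=71
i=2: 33!=71
i=3: 1!=71
i=4: 93!=71
i=5: 71==71 found!

Found at 5, 6 comps


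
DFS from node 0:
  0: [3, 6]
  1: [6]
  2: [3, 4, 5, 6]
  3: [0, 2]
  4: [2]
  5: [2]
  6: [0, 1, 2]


Visit 0, push [6, 3]
Visit 3, push [2]
Visit 2, push [6, 5, 4]
Visit 4, push []
Visit 5, push []
Visit 6, push [1]
Visit 1, push []

DFS order: [0, 3, 2, 4, 5, 6, 1]


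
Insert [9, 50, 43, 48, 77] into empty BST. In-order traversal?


Insert 9: root
Insert 50: R from 9
Insert 43: R from 9 -> L from 50
Insert 48: R from 9 -> L from 50 -> R from 43
Insert 77: R from 9 -> R from 50

In-order: [9, 43, 48, 50, 77]


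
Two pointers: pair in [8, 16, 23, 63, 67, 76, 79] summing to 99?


lo=0(8)+hi=6(79)=87
lo=1(16)+hi=6(79)=95
lo=2(23)+hi=6(79)=102
lo=2(23)+hi=5(76)=99

Yes: 23+76=99


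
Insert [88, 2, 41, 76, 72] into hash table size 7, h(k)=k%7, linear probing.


Insert 88: h=4 -> slot 4
Insert 2: h=2 -> slot 2
Insert 41: h=6 -> slot 6
Insert 76: h=6, 1 probes -> slot 0
Insert 72: h=2, 1 probes -> slot 3

Table: [76, None, 2, 72, 88, None, 41]


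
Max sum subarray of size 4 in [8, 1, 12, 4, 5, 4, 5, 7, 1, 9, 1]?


[0:4]: 25
[1:5]: 22
[2:6]: 25
[3:7]: 18
[4:8]: 21
[5:9]: 17
[6:10]: 22
[7:11]: 18

Max: 25 at [0:4]


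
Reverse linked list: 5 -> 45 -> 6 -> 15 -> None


Step 1: curr=5, set curr.next=prev(None) | reversed so far: 5
Step 2: curr=45, set curr.next=prev(5) | reversed so far: 45 -> 5
Step 3: curr=6, set curr.next=prev(45) | reversed so far: 6 -> 45 -> 5
Step 4: curr=15, set curr.next=prev(6) | reversed so far: 15 -> 6 -> 45 -> 5

15 -> 6 -> 45 -> 5 -> None


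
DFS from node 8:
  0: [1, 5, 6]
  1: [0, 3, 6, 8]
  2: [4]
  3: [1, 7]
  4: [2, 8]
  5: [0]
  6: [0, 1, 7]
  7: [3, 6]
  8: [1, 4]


Visit 8, push [4, 1]
Visit 1, push [6, 3, 0]
Visit 0, push [6, 5]
Visit 5, push []
Visit 6, push [7]
Visit 7, push [3]
Visit 3, push []
Visit 4, push [2]
Visit 2, push []

DFS order: [8, 1, 0, 5, 6, 7, 3, 4, 2]


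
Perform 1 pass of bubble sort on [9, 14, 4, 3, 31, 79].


Initial: [9, 14, 4, 3, 31, 79]
Pass 1: [9, 4, 3, 14, 31, 79] (2 swaps)

After 1 pass: [9, 4, 3, 14, 31, 79]


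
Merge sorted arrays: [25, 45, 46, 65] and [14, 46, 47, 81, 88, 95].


Take 14 from B
Take 25 from A
Take 45 from A
Take 46 from A
Take 46 from B
Take 47 from B
Take 65 from A

Merged: [14, 25, 45, 46, 46, 47, 65, 81, 88, 95]


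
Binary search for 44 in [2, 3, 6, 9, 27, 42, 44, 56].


Step 1: lo=0, hi=7, mid=3, val=9
Step 2: lo=4, hi=7, mid=5, val=42
Step 3: lo=6, hi=7, mid=6, val=44

Found at index 6


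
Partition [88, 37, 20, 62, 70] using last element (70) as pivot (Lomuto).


Pivot: 70
  37 <= 70: swap -> [37, 88, 20, 62, 70]
  20 <= 70: swap -> [37, 20, 88, 62, 70]
  62 <= 70: swap -> [37, 20, 62, 88, 70]
Place pivot at 3: [37, 20, 62, 70, 88]

Partitioned: [37, 20, 62, 70, 88]


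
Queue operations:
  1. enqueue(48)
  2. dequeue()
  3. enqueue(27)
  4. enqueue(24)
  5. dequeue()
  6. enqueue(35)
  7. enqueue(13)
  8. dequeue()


enqueue(48) -> [48]
dequeue()->48, []
enqueue(27) -> [27]
enqueue(24) -> [27, 24]
dequeue()->27, [24]
enqueue(35) -> [24, 35]
enqueue(13) -> [24, 35, 13]
dequeue()->24, [35, 13]

Final queue: [35, 13]


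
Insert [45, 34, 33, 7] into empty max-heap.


Insert 45: [45]
Insert 34: [45, 34]
Insert 33: [45, 34, 33]
Insert 7: [45, 34, 33, 7]

Final heap: [45, 34, 33, 7]


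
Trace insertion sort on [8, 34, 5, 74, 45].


Initial: [8, 34, 5, 74, 45]
Insert 34: [8, 34, 5, 74, 45]
Insert 5: [5, 8, 34, 74, 45]
Insert 74: [5, 8, 34, 74, 45]
Insert 45: [5, 8, 34, 45, 74]

Sorted: [5, 8, 34, 45, 74]


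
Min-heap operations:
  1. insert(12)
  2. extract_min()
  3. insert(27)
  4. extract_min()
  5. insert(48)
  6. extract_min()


insert(12) -> [12]
extract_min()->12, []
insert(27) -> [27]
extract_min()->27, []
insert(48) -> [48]
extract_min()->48, []

Final heap: []


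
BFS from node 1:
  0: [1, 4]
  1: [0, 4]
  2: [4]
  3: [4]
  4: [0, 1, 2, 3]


Visit 1, enqueue [0, 4]
Visit 0, enqueue []
Visit 4, enqueue [2, 3]
Visit 2, enqueue []
Visit 3, enqueue []

BFS order: [1, 0, 4, 2, 3]


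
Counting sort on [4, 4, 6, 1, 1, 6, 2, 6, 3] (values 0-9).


Input: [4, 4, 6, 1, 1, 6, 2, 6, 3]
Counts: [0, 2, 1, 1, 2, 0, 3, 0, 0, 0]

Sorted: [1, 1, 2, 3, 4, 4, 6, 6, 6]


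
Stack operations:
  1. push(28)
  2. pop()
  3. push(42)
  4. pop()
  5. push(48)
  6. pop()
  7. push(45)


push(28) -> [28]
pop()->28, []
push(42) -> [42]
pop()->42, []
push(48) -> [48]
pop()->48, []
push(45) -> [45]

Final stack: [45]


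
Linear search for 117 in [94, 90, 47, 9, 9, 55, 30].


i=0: 94!=117
i=1: 90!=117
i=2: 47!=117
i=3: 9!=117
i=4: 9!=117
i=5: 55!=117
i=6: 30!=117

Not found, 7 comps


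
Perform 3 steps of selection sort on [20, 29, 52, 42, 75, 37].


Initial: [20, 29, 52, 42, 75, 37]
Step 1: min=20 at 0
  Swap: [20, 29, 52, 42, 75, 37]
Step 2: min=29 at 1
  Swap: [20, 29, 52, 42, 75, 37]
Step 3: min=37 at 5
  Swap: [20, 29, 37, 42, 75, 52]

After 3 steps: [20, 29, 37, 42, 75, 52]


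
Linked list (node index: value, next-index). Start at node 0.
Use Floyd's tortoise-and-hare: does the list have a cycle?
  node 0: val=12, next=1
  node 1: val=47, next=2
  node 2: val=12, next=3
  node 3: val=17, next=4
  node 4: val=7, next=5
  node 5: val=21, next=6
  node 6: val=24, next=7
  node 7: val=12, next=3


Floyd's tortoise (slow, +1) and hare (fast, +2):
  init: slow=0, fast=0
  step 1: slow=1, fast=2
  step 2: slow=2, fast=4
  step 3: slow=3, fast=6
  step 4: slow=4, fast=3
  step 5: slow=5, fast=5
  slow == fast at node 5: cycle detected

Cycle: yes


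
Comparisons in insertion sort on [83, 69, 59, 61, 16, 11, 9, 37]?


Algorithm: insertion sort
Input: [83, 69, 59, 61, 16, 11, 9, 37]
Sorted: [9, 11, 16, 37, 59, 61, 69, 83]

26


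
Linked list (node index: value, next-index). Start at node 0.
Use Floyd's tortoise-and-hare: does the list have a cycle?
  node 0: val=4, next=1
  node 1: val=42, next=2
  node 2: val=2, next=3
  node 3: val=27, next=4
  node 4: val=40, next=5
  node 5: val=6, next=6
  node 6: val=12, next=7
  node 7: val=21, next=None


Floyd's tortoise (slow, +1) and hare (fast, +2):
  init: slow=0, fast=0
  step 1: slow=1, fast=2
  step 2: slow=2, fast=4
  step 3: slow=3, fast=6
  step 4: fast 6->7->None, no cycle

Cycle: no


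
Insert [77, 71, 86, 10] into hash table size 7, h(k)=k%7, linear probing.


Insert 77: h=0 -> slot 0
Insert 71: h=1 -> slot 1
Insert 86: h=2 -> slot 2
Insert 10: h=3 -> slot 3

Table: [77, 71, 86, 10, None, None, None]


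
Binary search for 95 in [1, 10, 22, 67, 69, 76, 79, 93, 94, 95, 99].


Step 1: lo=0, hi=10, mid=5, val=76
Step 2: lo=6, hi=10, mid=8, val=94
Step 3: lo=9, hi=10, mid=9, val=95

Found at index 9


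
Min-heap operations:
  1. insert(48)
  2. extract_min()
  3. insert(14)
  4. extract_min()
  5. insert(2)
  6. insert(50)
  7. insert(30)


insert(48) -> [48]
extract_min()->48, []
insert(14) -> [14]
extract_min()->14, []
insert(2) -> [2]
insert(50) -> [2, 50]
insert(30) -> [2, 50, 30]

Final heap: [2, 50, 30]


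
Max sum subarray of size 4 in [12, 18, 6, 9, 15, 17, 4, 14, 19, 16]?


[0:4]: 45
[1:5]: 48
[2:6]: 47
[3:7]: 45
[4:8]: 50
[5:9]: 54
[6:10]: 53

Max: 54 at [5:9]


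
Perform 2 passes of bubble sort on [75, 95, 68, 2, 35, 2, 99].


Initial: [75, 95, 68, 2, 35, 2, 99]
Pass 1: [75, 68, 2, 35, 2, 95, 99] (4 swaps)
Pass 2: [68, 2, 35, 2, 75, 95, 99] (4 swaps)

After 2 passes: [68, 2, 35, 2, 75, 95, 99]


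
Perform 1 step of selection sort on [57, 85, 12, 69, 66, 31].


Initial: [57, 85, 12, 69, 66, 31]
Step 1: min=12 at 2
  Swap: [12, 85, 57, 69, 66, 31]

After 1 step: [12, 85, 57, 69, 66, 31]


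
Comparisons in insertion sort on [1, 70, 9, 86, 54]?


Algorithm: insertion sort
Input: [1, 70, 9, 86, 54]
Sorted: [1, 9, 54, 70, 86]

7


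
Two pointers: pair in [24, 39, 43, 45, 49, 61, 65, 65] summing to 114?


lo=0(24)+hi=7(65)=89
lo=1(39)+hi=7(65)=104
lo=2(43)+hi=7(65)=108
lo=3(45)+hi=7(65)=110
lo=4(49)+hi=7(65)=114

Yes: 49+65=114


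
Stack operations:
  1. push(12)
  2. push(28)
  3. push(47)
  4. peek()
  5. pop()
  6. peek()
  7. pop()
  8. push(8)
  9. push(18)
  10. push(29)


push(12) -> [12]
push(28) -> [12, 28]
push(47) -> [12, 28, 47]
peek()->47
pop()->47, [12, 28]
peek()->28
pop()->28, [12]
push(8) -> [12, 8]
push(18) -> [12, 8, 18]
push(29) -> [12, 8, 18, 29]

Final stack: [12, 8, 18, 29]


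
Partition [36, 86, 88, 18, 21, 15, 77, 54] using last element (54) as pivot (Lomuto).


Pivot: 54
  36 <= 54: advance i (no swap)
  18 <= 54: swap -> [36, 18, 88, 86, 21, 15, 77, 54]
  21 <= 54: swap -> [36, 18, 21, 86, 88, 15, 77, 54]
  15 <= 54: swap -> [36, 18, 21, 15, 88, 86, 77, 54]
Place pivot at 4: [36, 18, 21, 15, 54, 86, 77, 88]

Partitioned: [36, 18, 21, 15, 54, 86, 77, 88]


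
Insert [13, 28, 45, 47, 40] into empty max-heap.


Insert 13: [13]
Insert 28: [28, 13]
Insert 45: [45, 13, 28]
Insert 47: [47, 45, 28, 13]
Insert 40: [47, 45, 28, 13, 40]

Final heap: [47, 45, 28, 13, 40]


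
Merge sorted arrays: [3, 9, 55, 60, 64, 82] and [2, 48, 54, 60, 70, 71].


Take 2 from B
Take 3 from A
Take 9 from A
Take 48 from B
Take 54 from B
Take 55 from A
Take 60 from A
Take 60 from B
Take 64 from A
Take 70 from B
Take 71 from B

Merged: [2, 3, 9, 48, 54, 55, 60, 60, 64, 70, 71, 82]


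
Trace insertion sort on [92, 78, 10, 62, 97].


Initial: [92, 78, 10, 62, 97]
Insert 78: [78, 92, 10, 62, 97]
Insert 10: [10, 78, 92, 62, 97]
Insert 62: [10, 62, 78, 92, 97]
Insert 97: [10, 62, 78, 92, 97]

Sorted: [10, 62, 78, 92, 97]


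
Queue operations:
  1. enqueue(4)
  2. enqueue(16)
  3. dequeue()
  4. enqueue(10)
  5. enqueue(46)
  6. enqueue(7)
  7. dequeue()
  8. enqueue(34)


enqueue(4) -> [4]
enqueue(16) -> [4, 16]
dequeue()->4, [16]
enqueue(10) -> [16, 10]
enqueue(46) -> [16, 10, 46]
enqueue(7) -> [16, 10, 46, 7]
dequeue()->16, [10, 46, 7]
enqueue(34) -> [10, 46, 7, 34]

Final queue: [10, 46, 7, 34]


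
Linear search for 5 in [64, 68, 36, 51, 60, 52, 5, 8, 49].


i=0: 64!=5
i=1: 68!=5
i=2: 36!=5
i=3: 51!=5
i=4: 60!=5
i=5: 52!=5
i=6: 5==5 found!

Found at 6, 7 comps


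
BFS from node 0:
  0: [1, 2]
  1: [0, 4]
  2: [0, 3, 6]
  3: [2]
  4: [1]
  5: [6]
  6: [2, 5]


Visit 0, enqueue [1, 2]
Visit 1, enqueue [4]
Visit 2, enqueue [3, 6]
Visit 4, enqueue []
Visit 3, enqueue []
Visit 6, enqueue [5]
Visit 5, enqueue []

BFS order: [0, 1, 2, 4, 3, 6, 5]


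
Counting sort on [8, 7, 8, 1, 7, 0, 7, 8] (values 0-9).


Input: [8, 7, 8, 1, 7, 0, 7, 8]
Counts: [1, 1, 0, 0, 0, 0, 0, 3, 3, 0]

Sorted: [0, 1, 7, 7, 7, 8, 8, 8]


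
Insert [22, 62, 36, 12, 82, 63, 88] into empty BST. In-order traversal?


Insert 22: root
Insert 62: R from 22
Insert 36: R from 22 -> L from 62
Insert 12: L from 22
Insert 82: R from 22 -> R from 62
Insert 63: R from 22 -> R from 62 -> L from 82
Insert 88: R from 22 -> R from 62 -> R from 82

In-order: [12, 22, 36, 62, 63, 82, 88]


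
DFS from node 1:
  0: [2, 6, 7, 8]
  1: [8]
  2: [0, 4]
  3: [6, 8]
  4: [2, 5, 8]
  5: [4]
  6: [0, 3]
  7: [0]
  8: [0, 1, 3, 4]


Visit 1, push [8]
Visit 8, push [4, 3, 0]
Visit 0, push [7, 6, 2]
Visit 2, push [4]
Visit 4, push [5]
Visit 5, push []
Visit 6, push [3]
Visit 3, push []
Visit 7, push []

DFS order: [1, 8, 0, 2, 4, 5, 6, 3, 7]


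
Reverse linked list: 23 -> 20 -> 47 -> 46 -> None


Step 1: curr=23, set curr.next=prev(None) | reversed so far: 23
Step 2: curr=20, set curr.next=prev(23) | reversed so far: 20 -> 23
Step 3: curr=47, set curr.next=prev(20) | reversed so far: 47 -> 20 -> 23
Step 4: curr=46, set curr.next=prev(47) | reversed so far: 46 -> 47 -> 20 -> 23

46 -> 47 -> 20 -> 23 -> None


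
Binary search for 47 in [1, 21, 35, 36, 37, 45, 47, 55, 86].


Step 1: lo=0, hi=8, mid=4, val=37
Step 2: lo=5, hi=8, mid=6, val=47

Found at index 6


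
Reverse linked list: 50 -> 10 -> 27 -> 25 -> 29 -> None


Step 1: curr=50, set curr.next=prev(None) | reversed so far: 50
Step 2: curr=10, set curr.next=prev(50) | reversed so far: 10 -> 50
Step 3: curr=27, set curr.next=prev(10) | reversed so far: 27 -> 10 -> 50
Step 4: curr=25, set curr.next=prev(27) | reversed so far: 25 -> 27 -> 10 -> 50
Step 5: curr=29, set curr.next=prev(25) | reversed so far: 29 -> 25 -> 27 -> 10 -> 50

29 -> 25 -> 27 -> 10 -> 50 -> None


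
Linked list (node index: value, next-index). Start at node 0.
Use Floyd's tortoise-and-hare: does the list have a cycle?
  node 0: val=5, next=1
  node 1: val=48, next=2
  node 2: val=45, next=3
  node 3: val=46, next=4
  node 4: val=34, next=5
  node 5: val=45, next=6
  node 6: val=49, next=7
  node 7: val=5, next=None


Floyd's tortoise (slow, +1) and hare (fast, +2):
  init: slow=0, fast=0
  step 1: slow=1, fast=2
  step 2: slow=2, fast=4
  step 3: slow=3, fast=6
  step 4: fast 6->7->None, no cycle

Cycle: no


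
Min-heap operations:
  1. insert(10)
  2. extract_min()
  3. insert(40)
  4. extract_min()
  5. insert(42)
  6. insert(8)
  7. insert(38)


insert(10) -> [10]
extract_min()->10, []
insert(40) -> [40]
extract_min()->40, []
insert(42) -> [42]
insert(8) -> [8, 42]
insert(38) -> [8, 42, 38]

Final heap: [8, 42, 38]


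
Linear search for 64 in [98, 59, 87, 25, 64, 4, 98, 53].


i=0: 98!=64
i=1: 59!=64
i=2: 87!=64
i=3: 25!=64
i=4: 64==64 found!

Found at 4, 5 comps


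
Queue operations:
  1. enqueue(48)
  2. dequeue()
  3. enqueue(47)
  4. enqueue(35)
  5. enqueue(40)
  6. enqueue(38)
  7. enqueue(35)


enqueue(48) -> [48]
dequeue()->48, []
enqueue(47) -> [47]
enqueue(35) -> [47, 35]
enqueue(40) -> [47, 35, 40]
enqueue(38) -> [47, 35, 40, 38]
enqueue(35) -> [47, 35, 40, 38, 35]

Final queue: [47, 35, 40, 38, 35]


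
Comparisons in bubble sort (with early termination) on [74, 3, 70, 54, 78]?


Algorithm: bubble sort (with early termination)
Input: [74, 3, 70, 54, 78]
Sorted: [3, 54, 70, 74, 78]

9


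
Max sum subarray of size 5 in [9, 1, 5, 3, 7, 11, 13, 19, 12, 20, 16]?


[0:5]: 25
[1:6]: 27
[2:7]: 39
[3:8]: 53
[4:9]: 62
[5:10]: 75
[6:11]: 80

Max: 80 at [6:11]


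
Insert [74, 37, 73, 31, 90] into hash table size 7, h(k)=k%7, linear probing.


Insert 74: h=4 -> slot 4
Insert 37: h=2 -> slot 2
Insert 73: h=3 -> slot 3
Insert 31: h=3, 2 probes -> slot 5
Insert 90: h=6 -> slot 6

Table: [None, None, 37, 73, 74, 31, 90]


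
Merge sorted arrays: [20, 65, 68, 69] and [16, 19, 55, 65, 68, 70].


Take 16 from B
Take 19 from B
Take 20 from A
Take 55 from B
Take 65 from A
Take 65 from B
Take 68 from A
Take 68 from B
Take 69 from A

Merged: [16, 19, 20, 55, 65, 65, 68, 68, 69, 70]


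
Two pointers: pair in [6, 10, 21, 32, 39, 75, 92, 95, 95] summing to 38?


lo=0(6)+hi=8(95)=101
lo=0(6)+hi=7(95)=101
lo=0(6)+hi=6(92)=98
lo=0(6)+hi=5(75)=81
lo=0(6)+hi=4(39)=45
lo=0(6)+hi=3(32)=38

Yes: 6+32=38


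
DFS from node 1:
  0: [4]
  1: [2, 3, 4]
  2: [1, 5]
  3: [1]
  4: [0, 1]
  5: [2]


Visit 1, push [4, 3, 2]
Visit 2, push [5]
Visit 5, push []
Visit 3, push []
Visit 4, push [0]
Visit 0, push []

DFS order: [1, 2, 5, 3, 4, 0]


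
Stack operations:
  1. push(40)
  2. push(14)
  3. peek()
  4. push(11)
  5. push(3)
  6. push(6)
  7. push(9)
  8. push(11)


push(40) -> [40]
push(14) -> [40, 14]
peek()->14
push(11) -> [40, 14, 11]
push(3) -> [40, 14, 11, 3]
push(6) -> [40, 14, 11, 3, 6]
push(9) -> [40, 14, 11, 3, 6, 9]
push(11) -> [40, 14, 11, 3, 6, 9, 11]

Final stack: [40, 14, 11, 3, 6, 9, 11]


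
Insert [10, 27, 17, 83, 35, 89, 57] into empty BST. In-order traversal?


Insert 10: root
Insert 27: R from 10
Insert 17: R from 10 -> L from 27
Insert 83: R from 10 -> R from 27
Insert 35: R from 10 -> R from 27 -> L from 83
Insert 89: R from 10 -> R from 27 -> R from 83
Insert 57: R from 10 -> R from 27 -> L from 83 -> R from 35

In-order: [10, 17, 27, 35, 57, 83, 89]


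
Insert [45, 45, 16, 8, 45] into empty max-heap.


Insert 45: [45]
Insert 45: [45, 45]
Insert 16: [45, 45, 16]
Insert 8: [45, 45, 16, 8]
Insert 45: [45, 45, 16, 8, 45]

Final heap: [45, 45, 16, 8, 45]


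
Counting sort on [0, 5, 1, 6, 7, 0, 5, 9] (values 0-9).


Input: [0, 5, 1, 6, 7, 0, 5, 9]
Counts: [2, 1, 0, 0, 0, 2, 1, 1, 0, 1]

Sorted: [0, 0, 1, 5, 5, 6, 7, 9]


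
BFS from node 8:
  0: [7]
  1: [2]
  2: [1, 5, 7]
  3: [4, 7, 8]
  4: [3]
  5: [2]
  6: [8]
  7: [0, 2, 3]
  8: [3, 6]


Visit 8, enqueue [3, 6]
Visit 3, enqueue [4, 7]
Visit 6, enqueue []
Visit 4, enqueue []
Visit 7, enqueue [0, 2]
Visit 0, enqueue []
Visit 2, enqueue [1, 5]
Visit 1, enqueue []
Visit 5, enqueue []

BFS order: [8, 3, 6, 4, 7, 0, 2, 1, 5]


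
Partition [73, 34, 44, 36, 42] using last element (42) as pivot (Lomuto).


Pivot: 42
  34 <= 42: swap -> [34, 73, 44, 36, 42]
  36 <= 42: swap -> [34, 36, 44, 73, 42]
Place pivot at 2: [34, 36, 42, 73, 44]

Partitioned: [34, 36, 42, 73, 44]


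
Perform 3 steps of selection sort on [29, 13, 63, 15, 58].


Initial: [29, 13, 63, 15, 58]
Step 1: min=13 at 1
  Swap: [13, 29, 63, 15, 58]
Step 2: min=15 at 3
  Swap: [13, 15, 63, 29, 58]
Step 3: min=29 at 3
  Swap: [13, 15, 29, 63, 58]

After 3 steps: [13, 15, 29, 63, 58]


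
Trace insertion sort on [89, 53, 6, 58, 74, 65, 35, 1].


Initial: [89, 53, 6, 58, 74, 65, 35, 1]
Insert 53: [53, 89, 6, 58, 74, 65, 35, 1]
Insert 6: [6, 53, 89, 58, 74, 65, 35, 1]
Insert 58: [6, 53, 58, 89, 74, 65, 35, 1]
Insert 74: [6, 53, 58, 74, 89, 65, 35, 1]
Insert 65: [6, 53, 58, 65, 74, 89, 35, 1]
Insert 35: [6, 35, 53, 58, 65, 74, 89, 1]
Insert 1: [1, 6, 35, 53, 58, 65, 74, 89]

Sorted: [1, 6, 35, 53, 58, 65, 74, 89]


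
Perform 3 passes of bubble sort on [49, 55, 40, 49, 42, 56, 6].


Initial: [49, 55, 40, 49, 42, 56, 6]
Pass 1: [49, 40, 49, 42, 55, 6, 56] (4 swaps)
Pass 2: [40, 49, 42, 49, 6, 55, 56] (3 swaps)
Pass 3: [40, 42, 49, 6, 49, 55, 56] (2 swaps)

After 3 passes: [40, 42, 49, 6, 49, 55, 56]


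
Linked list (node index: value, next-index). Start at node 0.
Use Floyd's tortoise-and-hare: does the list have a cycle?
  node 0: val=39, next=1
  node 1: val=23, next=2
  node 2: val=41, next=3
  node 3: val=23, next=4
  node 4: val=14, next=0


Floyd's tortoise (slow, +1) and hare (fast, +2):
  init: slow=0, fast=0
  step 1: slow=1, fast=2
  step 2: slow=2, fast=4
  step 3: slow=3, fast=1
  step 4: slow=4, fast=3
  step 5: slow=0, fast=0
  slow == fast at node 0: cycle detected

Cycle: yes


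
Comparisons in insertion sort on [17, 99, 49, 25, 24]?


Algorithm: insertion sort
Input: [17, 99, 49, 25, 24]
Sorted: [17, 24, 25, 49, 99]

10


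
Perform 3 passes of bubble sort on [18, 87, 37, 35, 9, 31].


Initial: [18, 87, 37, 35, 9, 31]
Pass 1: [18, 37, 35, 9, 31, 87] (4 swaps)
Pass 2: [18, 35, 9, 31, 37, 87] (3 swaps)
Pass 3: [18, 9, 31, 35, 37, 87] (2 swaps)

After 3 passes: [18, 9, 31, 35, 37, 87]


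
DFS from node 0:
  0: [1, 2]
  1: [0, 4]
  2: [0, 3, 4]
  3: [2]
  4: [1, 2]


Visit 0, push [2, 1]
Visit 1, push [4]
Visit 4, push [2]
Visit 2, push [3]
Visit 3, push []

DFS order: [0, 1, 4, 2, 3]


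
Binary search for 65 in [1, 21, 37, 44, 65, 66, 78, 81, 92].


Step 1: lo=0, hi=8, mid=4, val=65

Found at index 4


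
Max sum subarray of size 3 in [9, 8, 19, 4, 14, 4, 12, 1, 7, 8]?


[0:3]: 36
[1:4]: 31
[2:5]: 37
[3:6]: 22
[4:7]: 30
[5:8]: 17
[6:9]: 20
[7:10]: 16

Max: 37 at [2:5]


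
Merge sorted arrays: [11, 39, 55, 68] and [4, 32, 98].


Take 4 from B
Take 11 from A
Take 32 from B
Take 39 from A
Take 55 from A
Take 68 from A

Merged: [4, 11, 32, 39, 55, 68, 98]


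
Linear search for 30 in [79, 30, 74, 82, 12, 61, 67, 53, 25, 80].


i=0: 79!=30
i=1: 30==30 found!

Found at 1, 2 comps


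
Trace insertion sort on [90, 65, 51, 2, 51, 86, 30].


Initial: [90, 65, 51, 2, 51, 86, 30]
Insert 65: [65, 90, 51, 2, 51, 86, 30]
Insert 51: [51, 65, 90, 2, 51, 86, 30]
Insert 2: [2, 51, 65, 90, 51, 86, 30]
Insert 51: [2, 51, 51, 65, 90, 86, 30]
Insert 86: [2, 51, 51, 65, 86, 90, 30]
Insert 30: [2, 30, 51, 51, 65, 86, 90]

Sorted: [2, 30, 51, 51, 65, 86, 90]


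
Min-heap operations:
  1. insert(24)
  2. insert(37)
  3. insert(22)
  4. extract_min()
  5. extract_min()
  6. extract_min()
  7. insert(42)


insert(24) -> [24]
insert(37) -> [24, 37]
insert(22) -> [22, 37, 24]
extract_min()->22, [24, 37]
extract_min()->24, [37]
extract_min()->37, []
insert(42) -> [42]

Final heap: [42]


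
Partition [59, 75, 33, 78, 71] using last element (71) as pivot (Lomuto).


Pivot: 71
  59 <= 71: advance i (no swap)
  33 <= 71: swap -> [59, 33, 75, 78, 71]
Place pivot at 2: [59, 33, 71, 78, 75]

Partitioned: [59, 33, 71, 78, 75]


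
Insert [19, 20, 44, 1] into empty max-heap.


Insert 19: [19]
Insert 20: [20, 19]
Insert 44: [44, 19, 20]
Insert 1: [44, 19, 20, 1]

Final heap: [44, 19, 20, 1]
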